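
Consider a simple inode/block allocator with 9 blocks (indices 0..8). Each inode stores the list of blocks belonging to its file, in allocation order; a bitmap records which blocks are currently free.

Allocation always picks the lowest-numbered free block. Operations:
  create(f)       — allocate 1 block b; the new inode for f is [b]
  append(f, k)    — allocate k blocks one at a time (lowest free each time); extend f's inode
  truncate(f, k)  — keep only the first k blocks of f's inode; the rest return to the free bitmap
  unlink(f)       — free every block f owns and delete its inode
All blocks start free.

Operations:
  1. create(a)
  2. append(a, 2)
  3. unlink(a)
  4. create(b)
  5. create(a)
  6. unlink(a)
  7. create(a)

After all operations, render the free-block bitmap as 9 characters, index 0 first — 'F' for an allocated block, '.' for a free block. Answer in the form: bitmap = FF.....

bitmap = FF.......

after create(a) → a:[0]  free=[F........]
after append(a, 2) → a:[0, 1, 2]  free=[FFF......]
after unlink(a) →   free=[.........]
after create(b) → b:[0]  free=[F........]
after create(a) → a:[1], b:[0]  free=[FF.......]
after unlink(a) → b:[0]  free=[F........]
after create(a) → a:[1], b:[0]  free=[FF.......]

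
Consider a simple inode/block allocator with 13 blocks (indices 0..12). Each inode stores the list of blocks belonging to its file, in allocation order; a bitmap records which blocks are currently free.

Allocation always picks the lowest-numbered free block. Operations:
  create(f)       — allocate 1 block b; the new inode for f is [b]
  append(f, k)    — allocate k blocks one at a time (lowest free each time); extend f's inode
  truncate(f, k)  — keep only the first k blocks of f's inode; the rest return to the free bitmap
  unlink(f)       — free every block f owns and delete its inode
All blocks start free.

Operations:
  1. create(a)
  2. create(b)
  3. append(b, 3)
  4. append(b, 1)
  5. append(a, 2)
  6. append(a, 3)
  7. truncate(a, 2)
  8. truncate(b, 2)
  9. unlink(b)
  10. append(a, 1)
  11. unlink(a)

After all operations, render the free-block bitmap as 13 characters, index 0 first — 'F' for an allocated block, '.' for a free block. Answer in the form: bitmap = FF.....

bitmap = .............

after create(a) → a:[0]  free=[F............]
after create(b) → a:[0], b:[1]  free=[FF...........]
after append(b, 3) → a:[0], b:[1, 2, 3, 4]  free=[FFFFF........]
after append(b, 1) → a:[0], b:[1, 2, 3, 4, 5]  free=[FFFFFF.......]
after append(a, 2) → a:[0, 6, 7], b:[1, 2, 3, 4, 5]  free=[FFFFFFFF.....]
after append(a, 3) → a:[0, 6, 7, 8, 9, 10], b:[1, 2, 3, 4, 5]  free=[FFFFFFFFFFF..]
after truncate(a, 2) → a:[0, 6], b:[1, 2, 3, 4, 5]  free=[FFFFFFF......]
after truncate(b, 2) → a:[0, 6], b:[1, 2]  free=[FFF...F......]
after unlink(b) → a:[0, 6]  free=[F.....F......]
after append(a, 1) → a:[0, 6, 1]  free=[FF....F......]
after unlink(a) →   free=[.............]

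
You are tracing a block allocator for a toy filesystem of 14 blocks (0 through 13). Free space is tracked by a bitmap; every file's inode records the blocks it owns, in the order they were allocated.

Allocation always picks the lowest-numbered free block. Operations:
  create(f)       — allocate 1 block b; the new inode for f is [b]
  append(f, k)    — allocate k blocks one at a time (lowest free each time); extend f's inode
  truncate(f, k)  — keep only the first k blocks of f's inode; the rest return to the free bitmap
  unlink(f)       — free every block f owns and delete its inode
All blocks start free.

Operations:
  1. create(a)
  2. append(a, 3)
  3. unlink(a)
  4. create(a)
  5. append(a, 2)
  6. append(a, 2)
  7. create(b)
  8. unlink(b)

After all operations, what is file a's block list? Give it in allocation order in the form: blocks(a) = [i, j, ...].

blocks(a) = [0, 1, 2, 3, 4]

create(a): bitmap=F............. | a=[0]
append(a, 3): bitmap=FFFF.......... | a=[0, 1, 2, 3]
unlink(a): bitmap=.............. | 
create(a): bitmap=F............. | a=[0]
append(a, 2): bitmap=FFF........... | a=[0, 1, 2]
append(a, 2): bitmap=FFFFF......... | a=[0, 1, 2, 3, 4]
create(b): bitmap=FFFFFF........ | a=[0, 1, 2, 3, 4] b=[5]
unlink(b): bitmap=FFFFF......... | a=[0, 1, 2, 3, 4]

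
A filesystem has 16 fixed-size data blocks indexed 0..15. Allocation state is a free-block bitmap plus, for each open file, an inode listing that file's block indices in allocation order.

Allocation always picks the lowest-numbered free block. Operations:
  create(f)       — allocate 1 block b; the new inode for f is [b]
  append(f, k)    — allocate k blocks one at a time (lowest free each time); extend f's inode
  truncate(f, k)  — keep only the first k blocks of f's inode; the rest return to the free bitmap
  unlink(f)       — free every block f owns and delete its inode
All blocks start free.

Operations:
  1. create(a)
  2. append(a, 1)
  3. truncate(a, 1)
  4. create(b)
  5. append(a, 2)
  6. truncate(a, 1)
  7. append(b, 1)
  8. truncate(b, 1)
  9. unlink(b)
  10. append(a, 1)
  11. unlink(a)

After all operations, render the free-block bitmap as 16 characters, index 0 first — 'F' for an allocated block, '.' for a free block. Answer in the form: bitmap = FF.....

bitmap = ................

  1. create(a)  ⇒  F...............  {a→[0]}
  2. append(a, 1)  ⇒  FF..............  {a→[0, 1]}
  3. truncate(a, 1)  ⇒  F...............  {a→[0]}
  4. create(b)  ⇒  FF..............  {a→[0]; b→[1]}
  5. append(a, 2)  ⇒  FFFF............  {a→[0, 2, 3]; b→[1]}
  6. truncate(a, 1)  ⇒  FF..............  {a→[0]; b→[1]}
  7. append(b, 1)  ⇒  FFF.............  {a→[0]; b→[1, 2]}
  8. truncate(b, 1)  ⇒  FF..............  {a→[0]; b→[1]}
  9. unlink(b)  ⇒  F...............  {a→[0]}
  10. append(a, 1)  ⇒  FF..............  {a→[0, 1]}
  11. unlink(a)  ⇒  ................  {}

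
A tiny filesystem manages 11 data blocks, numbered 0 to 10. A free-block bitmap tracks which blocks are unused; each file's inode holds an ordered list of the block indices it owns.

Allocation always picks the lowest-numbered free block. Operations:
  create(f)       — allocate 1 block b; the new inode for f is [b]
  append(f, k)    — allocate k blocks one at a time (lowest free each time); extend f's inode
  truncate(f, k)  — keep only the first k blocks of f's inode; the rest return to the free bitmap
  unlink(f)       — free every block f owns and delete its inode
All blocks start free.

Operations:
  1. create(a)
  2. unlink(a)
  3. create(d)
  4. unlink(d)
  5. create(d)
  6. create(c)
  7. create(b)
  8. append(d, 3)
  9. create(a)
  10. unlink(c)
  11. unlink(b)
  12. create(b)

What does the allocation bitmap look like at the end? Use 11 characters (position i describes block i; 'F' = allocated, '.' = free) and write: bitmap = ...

bitmap = FF.FFFF....

  1. create(a)  ⇒  F..........  {a→[0]}
  2. unlink(a)  ⇒  ...........  {}
  3. create(d)  ⇒  F..........  {d→[0]}
  4. unlink(d)  ⇒  ...........  {}
  5. create(d)  ⇒  F..........  {d→[0]}
  6. create(c)  ⇒  FF.........  {c→[1]; d→[0]}
  7. create(b)  ⇒  FFF........  {b→[2]; c→[1]; d→[0]}
  8. append(d, 3)  ⇒  FFFFFF.....  {b→[2]; c→[1]; d→[0, 3, 4, 5]}
  9. create(a)  ⇒  FFFFFFF....  {a→[6]; b→[2]; c→[1]; d→[0, 3, 4, 5]}
  10. unlink(c)  ⇒  F.FFFFF....  {a→[6]; b→[2]; d→[0, 3, 4, 5]}
  11. unlink(b)  ⇒  F..FFFF....  {a→[6]; d→[0, 3, 4, 5]}
  12. create(b)  ⇒  FF.FFFF....  {a→[6]; b→[1]; d→[0, 3, 4, 5]}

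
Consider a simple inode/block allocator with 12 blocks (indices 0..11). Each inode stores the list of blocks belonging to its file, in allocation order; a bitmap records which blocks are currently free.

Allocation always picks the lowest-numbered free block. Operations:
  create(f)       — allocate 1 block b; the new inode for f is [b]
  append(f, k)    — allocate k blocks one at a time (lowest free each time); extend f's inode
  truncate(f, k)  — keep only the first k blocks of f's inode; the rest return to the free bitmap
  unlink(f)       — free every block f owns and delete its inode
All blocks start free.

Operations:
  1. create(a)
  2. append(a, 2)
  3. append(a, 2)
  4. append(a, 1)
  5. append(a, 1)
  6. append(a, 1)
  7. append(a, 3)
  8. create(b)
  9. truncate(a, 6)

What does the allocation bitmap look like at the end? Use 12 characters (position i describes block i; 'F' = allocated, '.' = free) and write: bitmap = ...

bitmap = FFFFFF.....F

create(a): bitmap=F........... | a=[0]
append(a, 2): bitmap=FFF......... | a=[0, 1, 2]
append(a, 2): bitmap=FFFFF....... | a=[0, 1, 2, 3, 4]
append(a, 1): bitmap=FFFFFF...... | a=[0, 1, 2, 3, 4, 5]
append(a, 1): bitmap=FFFFFFF..... | a=[0, 1, 2, 3, 4, 5, 6]
append(a, 1): bitmap=FFFFFFFF.... | a=[0, 1, 2, 3, 4, 5, 6, 7]
append(a, 3): bitmap=FFFFFFFFFFF. | a=[0, 1, 2, 3, 4, 5, 6, 7, 8, 9, 10]
create(b): bitmap=FFFFFFFFFFFF | a=[0, 1, 2, 3, 4, 5, 6, 7, 8, 9, 10] b=[11]
truncate(a, 6): bitmap=FFFFFF.....F | a=[0, 1, 2, 3, 4, 5] b=[11]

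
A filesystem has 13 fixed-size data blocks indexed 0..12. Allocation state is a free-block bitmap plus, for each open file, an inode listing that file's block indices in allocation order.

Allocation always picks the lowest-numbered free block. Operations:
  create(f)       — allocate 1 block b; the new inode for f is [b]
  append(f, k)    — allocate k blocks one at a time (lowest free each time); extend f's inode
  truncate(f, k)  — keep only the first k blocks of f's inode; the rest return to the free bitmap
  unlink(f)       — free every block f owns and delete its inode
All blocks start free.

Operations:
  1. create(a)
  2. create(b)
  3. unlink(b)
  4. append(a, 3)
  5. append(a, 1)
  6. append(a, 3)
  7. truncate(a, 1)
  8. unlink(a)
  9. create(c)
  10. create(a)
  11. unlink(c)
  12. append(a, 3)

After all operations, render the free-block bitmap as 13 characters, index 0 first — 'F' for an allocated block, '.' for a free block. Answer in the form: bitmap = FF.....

bitmap = FFFF.........

[1] create(a) — a=0 (map F............)
[2] create(b) — a=0 b=1 (map FF...........)
[3] unlink(b) — a=0 (map F............)
[4] append(a, 3) — a=0,1,2,3 (map FFFF.........)
[5] append(a, 1) — a=0,1,2,3,4 (map FFFFF........)
[6] append(a, 3) — a=0,1,2,3,4,5,6,7 (map FFFFFFFF.....)
[7] truncate(a, 1) — a=0 (map F............)
[8] unlink(a) —  (map .............)
[9] create(c) — c=0 (map F............)
[10] create(a) — a=1 c=0 (map FF...........)
[11] unlink(c) — a=1 (map .F...........)
[12] append(a, 3) — a=1,0,2,3 (map FFFF.........)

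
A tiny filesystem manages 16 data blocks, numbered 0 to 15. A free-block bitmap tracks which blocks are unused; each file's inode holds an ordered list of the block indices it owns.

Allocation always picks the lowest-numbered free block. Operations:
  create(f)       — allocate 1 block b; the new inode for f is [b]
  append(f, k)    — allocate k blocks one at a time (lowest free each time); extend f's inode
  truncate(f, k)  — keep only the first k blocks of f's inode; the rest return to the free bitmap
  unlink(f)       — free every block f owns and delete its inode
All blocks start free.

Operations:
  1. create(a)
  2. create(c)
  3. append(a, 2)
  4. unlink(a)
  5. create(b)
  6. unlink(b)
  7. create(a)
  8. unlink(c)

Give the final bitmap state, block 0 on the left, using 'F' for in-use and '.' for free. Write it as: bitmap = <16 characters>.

[1] create(a) — a=0 (map F...............)
[2] create(c) — a=0 c=1 (map FF..............)
[3] append(a, 2) — a=0,2,3 c=1 (map FFFF............)
[4] unlink(a) — c=1 (map .F..............)
[5] create(b) — b=0 c=1 (map FF..............)
[6] unlink(b) — c=1 (map .F..............)
[7] create(a) — a=0 c=1 (map FF..............)
[8] unlink(c) — a=0 (map F...............)

bitmap = F...............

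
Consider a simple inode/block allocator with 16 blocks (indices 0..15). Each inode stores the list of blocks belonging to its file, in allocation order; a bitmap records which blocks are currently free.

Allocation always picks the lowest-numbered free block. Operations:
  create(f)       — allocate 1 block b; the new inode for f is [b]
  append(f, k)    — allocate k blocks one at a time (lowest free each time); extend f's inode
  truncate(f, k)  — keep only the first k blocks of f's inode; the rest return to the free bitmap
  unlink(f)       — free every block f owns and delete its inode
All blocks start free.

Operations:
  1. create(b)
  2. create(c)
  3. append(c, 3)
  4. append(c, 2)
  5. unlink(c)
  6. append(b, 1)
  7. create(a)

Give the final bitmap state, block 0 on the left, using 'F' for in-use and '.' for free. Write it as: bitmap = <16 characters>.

bitmap = FFF.............

[1] create(b) — b=0 (map F...............)
[2] create(c) — b=0 c=1 (map FF..............)
[3] append(c, 3) — b=0 c=1,2,3,4 (map FFFFF...........)
[4] append(c, 2) — b=0 c=1,2,3,4,5,6 (map FFFFFFF.........)
[5] unlink(c) — b=0 (map F...............)
[6] append(b, 1) — b=0,1 (map FF..............)
[7] create(a) — a=2 b=0,1 (map FFF.............)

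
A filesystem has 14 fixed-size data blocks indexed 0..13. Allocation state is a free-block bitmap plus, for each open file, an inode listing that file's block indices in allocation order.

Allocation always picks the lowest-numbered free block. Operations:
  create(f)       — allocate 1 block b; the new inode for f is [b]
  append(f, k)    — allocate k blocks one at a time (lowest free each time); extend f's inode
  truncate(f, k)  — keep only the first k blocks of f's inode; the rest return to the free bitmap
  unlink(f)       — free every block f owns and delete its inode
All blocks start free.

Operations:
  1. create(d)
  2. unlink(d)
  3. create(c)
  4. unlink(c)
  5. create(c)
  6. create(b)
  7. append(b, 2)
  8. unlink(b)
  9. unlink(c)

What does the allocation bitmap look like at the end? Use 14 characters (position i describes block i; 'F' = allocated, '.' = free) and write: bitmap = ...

bitmap = ..............

create(d): bitmap=F............. | d=[0]
unlink(d): bitmap=.............. | 
create(c): bitmap=F............. | c=[0]
unlink(c): bitmap=.............. | 
create(c): bitmap=F............. | c=[0]
create(b): bitmap=FF............ | b=[1] c=[0]
append(b, 2): bitmap=FFFF.......... | b=[1, 2, 3] c=[0]
unlink(b): bitmap=F............. | c=[0]
unlink(c): bitmap=.............. | 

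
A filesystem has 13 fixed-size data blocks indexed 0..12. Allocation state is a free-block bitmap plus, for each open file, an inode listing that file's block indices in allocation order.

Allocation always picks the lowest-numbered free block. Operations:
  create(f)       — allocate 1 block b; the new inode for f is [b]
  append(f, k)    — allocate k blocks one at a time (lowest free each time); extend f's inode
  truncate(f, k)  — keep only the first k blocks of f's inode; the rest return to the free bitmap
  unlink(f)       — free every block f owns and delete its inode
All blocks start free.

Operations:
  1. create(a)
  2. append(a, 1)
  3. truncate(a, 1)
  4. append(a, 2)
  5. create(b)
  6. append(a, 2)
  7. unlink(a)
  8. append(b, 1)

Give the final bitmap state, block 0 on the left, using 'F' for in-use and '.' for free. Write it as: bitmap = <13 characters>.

bitmap = F..F.........

  1. create(a)  ⇒  F............  {a→[0]}
  2. append(a, 1)  ⇒  FF...........  {a→[0, 1]}
  3. truncate(a, 1)  ⇒  F............  {a→[0]}
  4. append(a, 2)  ⇒  FFF..........  {a→[0, 1, 2]}
  5. create(b)  ⇒  FFFF.........  {a→[0, 1, 2]; b→[3]}
  6. append(a, 2)  ⇒  FFFFFF.......  {a→[0, 1, 2, 4, 5]; b→[3]}
  7. unlink(a)  ⇒  ...F.........  {b→[3]}
  8. append(b, 1)  ⇒  F..F.........  {b→[3, 0]}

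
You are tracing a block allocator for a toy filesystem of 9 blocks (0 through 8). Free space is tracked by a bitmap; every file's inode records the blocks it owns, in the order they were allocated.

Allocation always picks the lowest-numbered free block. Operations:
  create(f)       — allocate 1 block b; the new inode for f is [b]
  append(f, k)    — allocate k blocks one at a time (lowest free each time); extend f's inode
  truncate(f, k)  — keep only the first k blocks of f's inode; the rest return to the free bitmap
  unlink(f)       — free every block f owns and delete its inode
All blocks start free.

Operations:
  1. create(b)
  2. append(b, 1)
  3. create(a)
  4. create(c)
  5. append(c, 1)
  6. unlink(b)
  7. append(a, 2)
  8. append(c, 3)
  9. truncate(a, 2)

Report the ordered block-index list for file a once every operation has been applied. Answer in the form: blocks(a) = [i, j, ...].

blocks(a) = [2, 0]

create(b): bitmap=F........ | b=[0]
append(b, 1): bitmap=FF....... | b=[0, 1]
create(a): bitmap=FFF...... | a=[2] b=[0, 1]
create(c): bitmap=FFFF..... | a=[2] b=[0, 1] c=[3]
append(c, 1): bitmap=FFFFF.... | a=[2] b=[0, 1] c=[3, 4]
unlink(b): bitmap=..FFF.... | a=[2] c=[3, 4]
append(a, 2): bitmap=FFFFF.... | a=[2, 0, 1] c=[3, 4]
append(c, 3): bitmap=FFFFFFFF. | a=[2, 0, 1] c=[3, 4, 5, 6, 7]
truncate(a, 2): bitmap=F.FFFFFF. | a=[2, 0] c=[3, 4, 5, 6, 7]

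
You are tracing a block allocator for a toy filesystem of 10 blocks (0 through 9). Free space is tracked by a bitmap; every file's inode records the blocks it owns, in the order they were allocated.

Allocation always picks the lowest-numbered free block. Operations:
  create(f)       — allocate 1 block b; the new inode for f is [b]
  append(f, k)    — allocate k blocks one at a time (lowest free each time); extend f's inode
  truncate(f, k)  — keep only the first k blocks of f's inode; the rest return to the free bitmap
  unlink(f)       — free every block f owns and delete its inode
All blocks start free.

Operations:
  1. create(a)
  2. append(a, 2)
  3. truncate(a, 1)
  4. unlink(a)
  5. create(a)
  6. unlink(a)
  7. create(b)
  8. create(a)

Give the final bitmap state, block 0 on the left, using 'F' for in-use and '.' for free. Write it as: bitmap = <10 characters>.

bitmap = FF........

after create(a) → a:[0]  free=[F.........]
after append(a, 2) → a:[0, 1, 2]  free=[FFF.......]
after truncate(a, 1) → a:[0]  free=[F.........]
after unlink(a) →   free=[..........]
after create(a) → a:[0]  free=[F.........]
after unlink(a) →   free=[..........]
after create(b) → b:[0]  free=[F.........]
after create(a) → a:[1], b:[0]  free=[FF........]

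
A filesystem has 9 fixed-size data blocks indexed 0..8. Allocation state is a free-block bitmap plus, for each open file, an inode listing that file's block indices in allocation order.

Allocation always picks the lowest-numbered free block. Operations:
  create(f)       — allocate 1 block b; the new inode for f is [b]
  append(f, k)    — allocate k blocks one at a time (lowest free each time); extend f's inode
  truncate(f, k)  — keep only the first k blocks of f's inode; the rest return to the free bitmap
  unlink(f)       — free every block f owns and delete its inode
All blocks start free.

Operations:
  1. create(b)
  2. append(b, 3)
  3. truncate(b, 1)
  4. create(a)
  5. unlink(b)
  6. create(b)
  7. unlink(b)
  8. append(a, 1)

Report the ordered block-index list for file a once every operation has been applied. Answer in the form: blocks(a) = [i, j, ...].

blocks(a) = [1, 0]

after create(b) → b:[0]  free=[F........]
after append(b, 3) → b:[0, 1, 2, 3]  free=[FFFF.....]
after truncate(b, 1) → b:[0]  free=[F........]
after create(a) → a:[1], b:[0]  free=[FF.......]
after unlink(b) → a:[1]  free=[.F.......]
after create(b) → a:[1], b:[0]  free=[FF.......]
after unlink(b) → a:[1]  free=[.F.......]
after append(a, 1) → a:[1, 0]  free=[FF.......]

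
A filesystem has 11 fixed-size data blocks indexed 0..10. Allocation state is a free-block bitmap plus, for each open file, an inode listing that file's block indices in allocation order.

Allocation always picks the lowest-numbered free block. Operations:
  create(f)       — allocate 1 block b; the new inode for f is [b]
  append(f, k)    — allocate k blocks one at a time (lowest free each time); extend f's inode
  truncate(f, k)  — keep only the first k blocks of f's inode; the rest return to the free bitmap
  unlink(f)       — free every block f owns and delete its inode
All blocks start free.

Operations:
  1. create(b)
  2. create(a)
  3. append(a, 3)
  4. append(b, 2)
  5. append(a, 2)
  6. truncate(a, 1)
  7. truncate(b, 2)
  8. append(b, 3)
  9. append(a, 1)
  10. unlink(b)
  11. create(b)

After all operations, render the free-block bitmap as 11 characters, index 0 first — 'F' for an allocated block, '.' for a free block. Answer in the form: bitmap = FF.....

bitmap = FF....F....

create(b): bitmap=F.......... | b=[0]
create(a): bitmap=FF......... | a=[1] b=[0]
append(a, 3): bitmap=FFFFF...... | a=[1, 2, 3, 4] b=[0]
append(b, 2): bitmap=FFFFFFF.... | a=[1, 2, 3, 4] b=[0, 5, 6]
append(a, 2): bitmap=FFFFFFFFF.. | a=[1, 2, 3, 4, 7, 8] b=[0, 5, 6]
truncate(a, 1): bitmap=FF...FF.... | a=[1] b=[0, 5, 6]
truncate(b, 2): bitmap=FF...F..... | a=[1] b=[0, 5]
append(b, 3): bitmap=FFFFFF..... | a=[1] b=[0, 5, 2, 3, 4]
append(a, 1): bitmap=FFFFFFF.... | a=[1, 6] b=[0, 5, 2, 3, 4]
unlink(b): bitmap=.F....F.... | a=[1, 6]
create(b): bitmap=FF....F.... | a=[1, 6] b=[0]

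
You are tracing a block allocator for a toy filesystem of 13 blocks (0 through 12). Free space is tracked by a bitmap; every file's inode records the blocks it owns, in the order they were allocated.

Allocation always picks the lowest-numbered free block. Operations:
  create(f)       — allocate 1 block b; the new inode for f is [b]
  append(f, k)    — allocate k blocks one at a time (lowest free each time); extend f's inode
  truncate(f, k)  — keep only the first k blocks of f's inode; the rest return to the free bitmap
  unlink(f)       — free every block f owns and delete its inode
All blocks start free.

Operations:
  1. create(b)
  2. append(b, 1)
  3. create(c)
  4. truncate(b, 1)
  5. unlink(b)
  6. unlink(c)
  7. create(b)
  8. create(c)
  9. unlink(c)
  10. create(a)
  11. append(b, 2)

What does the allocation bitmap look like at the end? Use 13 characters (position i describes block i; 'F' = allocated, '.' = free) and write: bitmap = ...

bitmap = FFFF.........

  1. create(b)  ⇒  F............  {b→[0]}
  2. append(b, 1)  ⇒  FF...........  {b→[0, 1]}
  3. create(c)  ⇒  FFF..........  {b→[0, 1]; c→[2]}
  4. truncate(b, 1)  ⇒  F.F..........  {b→[0]; c→[2]}
  5. unlink(b)  ⇒  ..F..........  {c→[2]}
  6. unlink(c)  ⇒  .............  {}
  7. create(b)  ⇒  F............  {b→[0]}
  8. create(c)  ⇒  FF...........  {b→[0]; c→[1]}
  9. unlink(c)  ⇒  F............  {b→[0]}
  10. create(a)  ⇒  FF...........  {a→[1]; b→[0]}
  11. append(b, 2)  ⇒  FFFF.........  {a→[1]; b→[0, 2, 3]}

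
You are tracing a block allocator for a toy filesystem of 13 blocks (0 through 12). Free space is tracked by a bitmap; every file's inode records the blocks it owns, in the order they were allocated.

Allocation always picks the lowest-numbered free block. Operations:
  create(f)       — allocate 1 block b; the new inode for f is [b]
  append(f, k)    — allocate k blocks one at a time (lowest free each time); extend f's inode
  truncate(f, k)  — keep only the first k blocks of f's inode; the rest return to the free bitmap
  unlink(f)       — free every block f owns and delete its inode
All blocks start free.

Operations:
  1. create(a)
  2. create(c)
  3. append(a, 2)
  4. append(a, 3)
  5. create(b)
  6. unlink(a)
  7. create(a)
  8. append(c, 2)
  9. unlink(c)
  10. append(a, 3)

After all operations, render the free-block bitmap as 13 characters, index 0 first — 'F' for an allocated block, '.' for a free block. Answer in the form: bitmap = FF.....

bitmap = FFFF...F.....

create(a): bitmap=F............ | a=[0]
create(c): bitmap=FF........... | a=[0] c=[1]
append(a, 2): bitmap=FFFF......... | a=[0, 2, 3] c=[1]
append(a, 3): bitmap=FFFFFFF...... | a=[0, 2, 3, 4, 5, 6] c=[1]
create(b): bitmap=FFFFFFFF..... | a=[0, 2, 3, 4, 5, 6] b=[7] c=[1]
unlink(a): bitmap=.F.....F..... | b=[7] c=[1]
create(a): bitmap=FF.....F..... | a=[0] b=[7] c=[1]
append(c, 2): bitmap=FFFF...F..... | a=[0] b=[7] c=[1, 2, 3]
unlink(c): bitmap=F......F..... | a=[0] b=[7]
append(a, 3): bitmap=FFFF...F..... | a=[0, 1, 2, 3] b=[7]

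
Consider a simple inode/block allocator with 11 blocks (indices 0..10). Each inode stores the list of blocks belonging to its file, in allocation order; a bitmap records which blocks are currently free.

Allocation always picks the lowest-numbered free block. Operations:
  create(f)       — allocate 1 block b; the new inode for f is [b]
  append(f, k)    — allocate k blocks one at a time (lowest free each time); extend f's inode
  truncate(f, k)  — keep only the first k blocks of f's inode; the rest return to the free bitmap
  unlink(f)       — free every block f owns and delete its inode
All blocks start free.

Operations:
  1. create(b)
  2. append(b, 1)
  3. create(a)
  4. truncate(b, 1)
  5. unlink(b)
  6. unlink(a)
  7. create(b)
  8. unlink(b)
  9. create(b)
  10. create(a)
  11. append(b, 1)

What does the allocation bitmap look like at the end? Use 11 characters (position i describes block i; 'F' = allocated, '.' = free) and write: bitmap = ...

bitmap = FFF........

create(b): bitmap=F.......... | b=[0]
append(b, 1): bitmap=FF......... | b=[0, 1]
create(a): bitmap=FFF........ | a=[2] b=[0, 1]
truncate(b, 1): bitmap=F.F........ | a=[2] b=[0]
unlink(b): bitmap=..F........ | a=[2]
unlink(a): bitmap=........... | 
create(b): bitmap=F.......... | b=[0]
unlink(b): bitmap=........... | 
create(b): bitmap=F.......... | b=[0]
create(a): bitmap=FF......... | a=[1] b=[0]
append(b, 1): bitmap=FFF........ | a=[1] b=[0, 2]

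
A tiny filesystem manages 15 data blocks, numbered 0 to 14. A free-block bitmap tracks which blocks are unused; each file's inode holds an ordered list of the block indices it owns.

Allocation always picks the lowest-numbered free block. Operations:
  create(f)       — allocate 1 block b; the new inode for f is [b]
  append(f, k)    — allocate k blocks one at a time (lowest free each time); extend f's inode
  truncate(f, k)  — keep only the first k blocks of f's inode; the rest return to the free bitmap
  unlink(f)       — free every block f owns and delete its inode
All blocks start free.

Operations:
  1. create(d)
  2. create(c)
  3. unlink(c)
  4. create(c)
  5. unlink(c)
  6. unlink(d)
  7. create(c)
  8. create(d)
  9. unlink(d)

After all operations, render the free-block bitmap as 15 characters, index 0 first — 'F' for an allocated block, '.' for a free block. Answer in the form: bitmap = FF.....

[1] create(d) — d=0 (map F..............)
[2] create(c) — c=1 d=0 (map FF.............)
[3] unlink(c) — d=0 (map F..............)
[4] create(c) — c=1 d=0 (map FF.............)
[5] unlink(c) — d=0 (map F..............)
[6] unlink(d) —  (map ...............)
[7] create(c) — c=0 (map F..............)
[8] create(d) — c=0 d=1 (map FF.............)
[9] unlink(d) — c=0 (map F..............)

bitmap = F..............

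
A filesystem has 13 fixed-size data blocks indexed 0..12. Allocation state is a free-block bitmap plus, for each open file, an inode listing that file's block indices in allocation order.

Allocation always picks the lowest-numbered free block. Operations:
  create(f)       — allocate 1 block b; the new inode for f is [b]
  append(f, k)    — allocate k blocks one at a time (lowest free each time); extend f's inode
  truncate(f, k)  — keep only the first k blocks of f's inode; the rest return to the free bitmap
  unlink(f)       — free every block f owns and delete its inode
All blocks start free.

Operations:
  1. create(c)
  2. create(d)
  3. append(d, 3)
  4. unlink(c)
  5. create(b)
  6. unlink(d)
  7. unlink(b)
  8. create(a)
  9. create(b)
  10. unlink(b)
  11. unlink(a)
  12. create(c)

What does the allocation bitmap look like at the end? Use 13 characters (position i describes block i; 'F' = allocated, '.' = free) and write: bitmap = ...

bitmap = F............

[1] create(c) — c=0 (map F............)
[2] create(d) — c=0 d=1 (map FF...........)
[3] append(d, 3) — c=0 d=1,2,3,4 (map FFFFF........)
[4] unlink(c) — d=1,2,3,4 (map .FFFF........)
[5] create(b) — b=0 d=1,2,3,4 (map FFFFF........)
[6] unlink(d) — b=0 (map F............)
[7] unlink(b) —  (map .............)
[8] create(a) — a=0 (map F............)
[9] create(b) — a=0 b=1 (map FF...........)
[10] unlink(b) — a=0 (map F............)
[11] unlink(a) —  (map .............)
[12] create(c) — c=0 (map F............)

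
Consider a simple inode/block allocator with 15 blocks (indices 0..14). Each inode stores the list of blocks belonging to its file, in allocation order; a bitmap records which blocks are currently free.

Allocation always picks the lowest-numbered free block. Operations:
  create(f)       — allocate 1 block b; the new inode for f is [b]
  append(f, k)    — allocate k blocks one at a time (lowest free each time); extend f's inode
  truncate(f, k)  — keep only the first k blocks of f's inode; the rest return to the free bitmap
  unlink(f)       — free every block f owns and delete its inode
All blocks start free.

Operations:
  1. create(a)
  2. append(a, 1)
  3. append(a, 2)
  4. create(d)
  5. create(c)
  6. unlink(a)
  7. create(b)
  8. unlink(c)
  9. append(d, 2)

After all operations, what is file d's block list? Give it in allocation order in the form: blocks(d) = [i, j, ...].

  1. create(a)  ⇒  F..............  {a→[0]}
  2. append(a, 1)  ⇒  FF.............  {a→[0, 1]}
  3. append(a, 2)  ⇒  FFFF...........  {a→[0, 1, 2, 3]}
  4. create(d)  ⇒  FFFFF..........  {a→[0, 1, 2, 3]; d→[4]}
  5. create(c)  ⇒  FFFFFF.........  {a→[0, 1, 2, 3]; c→[5]; d→[4]}
  6. unlink(a)  ⇒  ....FF.........  {c→[5]; d→[4]}
  7. create(b)  ⇒  F...FF.........  {b→[0]; c→[5]; d→[4]}
  8. unlink(c)  ⇒  F...F..........  {b→[0]; d→[4]}
  9. append(d, 2)  ⇒  FFF.F..........  {b→[0]; d→[4, 1, 2]}

blocks(d) = [4, 1, 2]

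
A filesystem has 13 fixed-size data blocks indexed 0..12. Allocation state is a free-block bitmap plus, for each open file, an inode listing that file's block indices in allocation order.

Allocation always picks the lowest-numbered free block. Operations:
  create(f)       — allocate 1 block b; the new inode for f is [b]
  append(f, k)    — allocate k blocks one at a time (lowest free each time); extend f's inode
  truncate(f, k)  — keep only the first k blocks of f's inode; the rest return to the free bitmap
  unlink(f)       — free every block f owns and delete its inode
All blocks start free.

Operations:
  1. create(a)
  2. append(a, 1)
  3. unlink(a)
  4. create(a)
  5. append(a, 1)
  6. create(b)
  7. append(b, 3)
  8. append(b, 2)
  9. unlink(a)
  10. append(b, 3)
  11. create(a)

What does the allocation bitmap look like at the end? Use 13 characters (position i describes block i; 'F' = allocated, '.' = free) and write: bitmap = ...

after create(a) → a:[0]  free=[F............]
after append(a, 1) → a:[0, 1]  free=[FF...........]
after unlink(a) →   free=[.............]
after create(a) → a:[0]  free=[F............]
after append(a, 1) → a:[0, 1]  free=[FF...........]
after create(b) → a:[0, 1], b:[2]  free=[FFF..........]
after append(b, 3) → a:[0, 1], b:[2, 3, 4, 5]  free=[FFFFFF.......]
after append(b, 2) → a:[0, 1], b:[2, 3, 4, 5, 6, 7]  free=[FFFFFFFF.....]
after unlink(a) → b:[2, 3, 4, 5, 6, 7]  free=[..FFFFFF.....]
after append(b, 3) → b:[2, 3, 4, 5, 6, 7, 0, 1, 8]  free=[FFFFFFFFF....]
after create(a) → a:[9], b:[2, 3, 4, 5, 6, 7, 0, 1, 8]  free=[FFFFFFFFFF...]

bitmap = FFFFFFFFFF...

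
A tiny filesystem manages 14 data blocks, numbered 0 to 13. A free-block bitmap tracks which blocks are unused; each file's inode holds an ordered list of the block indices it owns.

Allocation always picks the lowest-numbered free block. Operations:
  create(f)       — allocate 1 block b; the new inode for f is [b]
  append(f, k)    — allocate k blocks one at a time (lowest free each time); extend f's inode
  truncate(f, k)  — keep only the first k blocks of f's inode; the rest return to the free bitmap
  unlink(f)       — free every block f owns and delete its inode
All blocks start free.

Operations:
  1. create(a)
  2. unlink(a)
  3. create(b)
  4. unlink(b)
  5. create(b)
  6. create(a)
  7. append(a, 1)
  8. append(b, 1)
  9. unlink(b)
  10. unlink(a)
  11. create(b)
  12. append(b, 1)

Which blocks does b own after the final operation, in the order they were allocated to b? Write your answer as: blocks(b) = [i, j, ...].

blocks(b) = [0, 1]

  1. create(a)  ⇒  F.............  {a→[0]}
  2. unlink(a)  ⇒  ..............  {}
  3. create(b)  ⇒  F.............  {b→[0]}
  4. unlink(b)  ⇒  ..............  {}
  5. create(b)  ⇒  F.............  {b→[0]}
  6. create(a)  ⇒  FF............  {a→[1]; b→[0]}
  7. append(a, 1)  ⇒  FFF...........  {a→[1, 2]; b→[0]}
  8. append(b, 1)  ⇒  FFFF..........  {a→[1, 2]; b→[0, 3]}
  9. unlink(b)  ⇒  .FF...........  {a→[1, 2]}
  10. unlink(a)  ⇒  ..............  {}
  11. create(b)  ⇒  F.............  {b→[0]}
  12. append(b, 1)  ⇒  FF............  {b→[0, 1]}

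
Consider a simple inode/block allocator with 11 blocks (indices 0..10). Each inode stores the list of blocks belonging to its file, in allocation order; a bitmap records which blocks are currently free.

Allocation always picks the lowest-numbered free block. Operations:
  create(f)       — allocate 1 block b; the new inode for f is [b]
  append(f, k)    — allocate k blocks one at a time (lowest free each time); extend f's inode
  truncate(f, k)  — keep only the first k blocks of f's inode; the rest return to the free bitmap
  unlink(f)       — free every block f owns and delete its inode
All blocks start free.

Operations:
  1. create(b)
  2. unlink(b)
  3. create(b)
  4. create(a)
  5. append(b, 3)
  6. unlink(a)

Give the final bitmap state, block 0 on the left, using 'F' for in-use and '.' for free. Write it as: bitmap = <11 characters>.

bitmap = F.FFF......

after create(b) → b:[0]  free=[F..........]
after unlink(b) →   free=[...........]
after create(b) → b:[0]  free=[F..........]
after create(a) → a:[1], b:[0]  free=[FF.........]
after append(b, 3) → a:[1], b:[0, 2, 3, 4]  free=[FFFFF......]
after unlink(a) → b:[0, 2, 3, 4]  free=[F.FFF......]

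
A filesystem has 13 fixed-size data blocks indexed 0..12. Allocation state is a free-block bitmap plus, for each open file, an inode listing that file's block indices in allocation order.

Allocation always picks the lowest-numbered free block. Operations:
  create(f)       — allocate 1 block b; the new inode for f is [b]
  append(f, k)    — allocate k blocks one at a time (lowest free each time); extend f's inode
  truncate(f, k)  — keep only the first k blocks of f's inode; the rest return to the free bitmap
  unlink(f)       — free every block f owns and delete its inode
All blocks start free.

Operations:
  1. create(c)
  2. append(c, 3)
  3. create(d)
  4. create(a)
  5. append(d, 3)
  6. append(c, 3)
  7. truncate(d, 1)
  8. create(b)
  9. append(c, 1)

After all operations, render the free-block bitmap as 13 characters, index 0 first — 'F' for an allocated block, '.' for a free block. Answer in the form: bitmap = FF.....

bitmap = FFFFFFFF.FFF.

after create(c) → c:[0]  free=[F............]
after append(c, 3) → c:[0, 1, 2, 3]  free=[FFFF.........]
after create(d) → c:[0, 1, 2, 3], d:[4]  free=[FFFFF........]
after create(a) → a:[5], c:[0, 1, 2, 3], d:[4]  free=[FFFFFF.......]
after append(d, 3) → a:[5], c:[0, 1, 2, 3], d:[4, 6, 7, 8]  free=[FFFFFFFFF....]
after append(c, 3) → a:[5], c:[0, 1, 2, 3, 9, 10, 11], d:[4, 6, 7, 8]  free=[FFFFFFFFFFFF.]
after truncate(d, 1) → a:[5], c:[0, 1, 2, 3, 9, 10, 11], d:[4]  free=[FFFFFF...FFF.]
after create(b) → a:[5], b:[6], c:[0, 1, 2, 3, 9, 10, 11], d:[4]  free=[FFFFFFF..FFF.]
after append(c, 1) → a:[5], b:[6], c:[0, 1, 2, 3, 9, 10, 11, 7], d:[4]  free=[FFFFFFFF.FFF.]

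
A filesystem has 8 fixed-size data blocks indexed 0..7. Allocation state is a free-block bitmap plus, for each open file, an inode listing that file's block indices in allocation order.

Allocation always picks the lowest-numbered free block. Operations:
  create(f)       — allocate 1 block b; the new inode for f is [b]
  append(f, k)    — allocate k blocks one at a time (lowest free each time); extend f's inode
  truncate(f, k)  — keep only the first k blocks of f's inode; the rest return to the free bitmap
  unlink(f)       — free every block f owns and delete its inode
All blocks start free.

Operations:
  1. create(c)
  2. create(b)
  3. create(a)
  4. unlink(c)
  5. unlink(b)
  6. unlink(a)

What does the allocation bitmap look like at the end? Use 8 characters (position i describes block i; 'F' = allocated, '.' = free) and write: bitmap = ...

  1. create(c)  ⇒  F.......  {c→[0]}
  2. create(b)  ⇒  FF......  {b→[1]; c→[0]}
  3. create(a)  ⇒  FFF.....  {a→[2]; b→[1]; c→[0]}
  4. unlink(c)  ⇒  .FF.....  {a→[2]; b→[1]}
  5. unlink(b)  ⇒  ..F.....  {a→[2]}
  6. unlink(a)  ⇒  ........  {}

bitmap = ........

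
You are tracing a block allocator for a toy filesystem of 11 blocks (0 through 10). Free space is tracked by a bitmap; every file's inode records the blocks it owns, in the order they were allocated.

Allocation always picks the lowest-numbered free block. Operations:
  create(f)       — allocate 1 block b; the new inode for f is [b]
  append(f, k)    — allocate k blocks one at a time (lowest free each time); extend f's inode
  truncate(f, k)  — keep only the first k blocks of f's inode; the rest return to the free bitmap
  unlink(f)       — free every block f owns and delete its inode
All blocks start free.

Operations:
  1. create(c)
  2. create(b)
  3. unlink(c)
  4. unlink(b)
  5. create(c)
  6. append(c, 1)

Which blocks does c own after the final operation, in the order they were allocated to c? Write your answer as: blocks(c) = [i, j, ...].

blocks(c) = [0, 1]

after create(c) → c:[0]  free=[F..........]
after create(b) → b:[1], c:[0]  free=[FF.........]
after unlink(c) → b:[1]  free=[.F.........]
after unlink(b) →   free=[...........]
after create(c) → c:[0]  free=[F..........]
after append(c, 1) → c:[0, 1]  free=[FF.........]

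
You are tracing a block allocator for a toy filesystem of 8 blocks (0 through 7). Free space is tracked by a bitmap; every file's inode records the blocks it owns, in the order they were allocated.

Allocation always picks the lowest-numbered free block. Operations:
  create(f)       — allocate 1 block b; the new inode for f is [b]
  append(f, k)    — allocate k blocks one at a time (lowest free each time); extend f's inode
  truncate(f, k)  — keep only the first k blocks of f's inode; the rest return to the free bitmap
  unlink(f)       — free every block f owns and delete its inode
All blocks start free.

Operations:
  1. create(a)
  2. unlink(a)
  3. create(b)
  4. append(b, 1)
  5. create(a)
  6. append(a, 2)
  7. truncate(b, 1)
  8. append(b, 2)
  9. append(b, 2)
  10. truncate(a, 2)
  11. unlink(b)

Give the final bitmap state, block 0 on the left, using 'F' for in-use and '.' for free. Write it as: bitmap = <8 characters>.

  1. create(a)  ⇒  F.......  {a→[0]}
  2. unlink(a)  ⇒  ........  {}
  3. create(b)  ⇒  F.......  {b→[0]}
  4. append(b, 1)  ⇒  FF......  {b→[0, 1]}
  5. create(a)  ⇒  FFF.....  {a→[2]; b→[0, 1]}
  6. append(a, 2)  ⇒  FFFFF...  {a→[2, 3, 4]; b→[0, 1]}
  7. truncate(b, 1)  ⇒  F.FFF...  {a→[2, 3, 4]; b→[0]}
  8. append(b, 2)  ⇒  FFFFFF..  {a→[2, 3, 4]; b→[0, 1, 5]}
  9. append(b, 2)  ⇒  FFFFFFFF  {a→[2, 3, 4]; b→[0, 1, 5, 6, 7]}
  10. truncate(a, 2)  ⇒  FFFF.FFF  {a→[2, 3]; b→[0, 1, 5, 6, 7]}
  11. unlink(b)  ⇒  ..FF....  {a→[2, 3]}

bitmap = ..FF....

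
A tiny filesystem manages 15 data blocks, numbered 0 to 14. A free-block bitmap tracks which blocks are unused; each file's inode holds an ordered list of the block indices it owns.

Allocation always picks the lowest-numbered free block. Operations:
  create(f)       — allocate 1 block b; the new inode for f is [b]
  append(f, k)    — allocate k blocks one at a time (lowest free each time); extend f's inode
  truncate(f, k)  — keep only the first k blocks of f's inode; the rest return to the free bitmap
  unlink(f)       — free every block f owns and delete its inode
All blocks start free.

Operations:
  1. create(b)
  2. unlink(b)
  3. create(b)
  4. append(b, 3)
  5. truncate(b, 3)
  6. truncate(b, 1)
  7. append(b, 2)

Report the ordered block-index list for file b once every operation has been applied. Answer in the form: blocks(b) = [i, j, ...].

create(b): bitmap=F.............. | b=[0]
unlink(b): bitmap=............... | 
create(b): bitmap=F.............. | b=[0]
append(b, 3): bitmap=FFFF........... | b=[0, 1, 2, 3]
truncate(b, 3): bitmap=FFF............ | b=[0, 1, 2]
truncate(b, 1): bitmap=F.............. | b=[0]
append(b, 2): bitmap=FFF............ | b=[0, 1, 2]

blocks(b) = [0, 1, 2]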